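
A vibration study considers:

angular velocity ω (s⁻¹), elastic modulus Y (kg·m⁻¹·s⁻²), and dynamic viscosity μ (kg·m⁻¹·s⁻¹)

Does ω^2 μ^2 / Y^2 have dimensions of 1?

yes

Sum the exponent of each base dimension across the product:
  M: 2·[ω]_M − 2·[Y]_M + 2·[μ]_M = 2·(0) − 2·(1) + 2·(1) = 0
  L: 2·[ω]_L − 2·[Y]_L + 2·[μ]_L = 2·(0) − 2·(-1) + 2·(-1) = 0
  T: 2·[ω]_T − 2·[Y]_T + 2·[μ]_T = 2·(-1) − 2·(-2) + 2·(-1) = 0
All base exponents vanish — dimensionless.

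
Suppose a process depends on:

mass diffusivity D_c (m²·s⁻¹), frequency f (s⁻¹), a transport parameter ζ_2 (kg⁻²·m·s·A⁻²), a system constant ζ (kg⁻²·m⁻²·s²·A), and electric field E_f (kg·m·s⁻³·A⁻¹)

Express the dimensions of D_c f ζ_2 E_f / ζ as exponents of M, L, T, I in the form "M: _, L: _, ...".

Collect each base-dimension exponent across the product:
  M: (0) + (0) + (-2) − (-2) + (1) = 1
  L: (2) + (0) + (1) − (-2) + (1) = 6
  T: (-1) + (-1) + (1) − (2) + (-3) = -6
  I: (0) + (0) + (-2) − (1) + (-1) = -4
So the dimensions are [M L⁶ T⁻⁶ I⁻⁴].

M: 1, L: 6, T: -6, I: -4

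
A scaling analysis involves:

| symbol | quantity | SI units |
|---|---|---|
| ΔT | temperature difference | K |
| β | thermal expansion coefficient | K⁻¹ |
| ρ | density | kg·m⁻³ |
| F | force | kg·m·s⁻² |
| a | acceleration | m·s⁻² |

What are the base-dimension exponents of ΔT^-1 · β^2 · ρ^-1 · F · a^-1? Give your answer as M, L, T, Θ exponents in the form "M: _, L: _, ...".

Collect each base-dimension exponent across the product:
  M: −(0) + 2·(0) − (1) + (1) − (0) = 0
  L: −(0) + 2·(0) − (-3) + (1) − (1) = 3
  T: −(0) + 2·(0) − (0) + (-2) − (-2) = 0
  Θ: −(1) + 2·(-1) − (0) + (0) − (0) = -3
So the dimensions are [L³ Θ⁻³].

M: 0, L: 3, T: 0, Θ: -3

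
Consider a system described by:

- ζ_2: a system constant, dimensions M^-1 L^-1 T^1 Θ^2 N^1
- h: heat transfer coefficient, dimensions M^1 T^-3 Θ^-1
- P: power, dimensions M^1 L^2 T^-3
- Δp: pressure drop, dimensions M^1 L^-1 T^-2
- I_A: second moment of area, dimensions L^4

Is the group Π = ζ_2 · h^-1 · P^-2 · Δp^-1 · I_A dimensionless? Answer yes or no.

no

Sum the exponent of each base dimension across the product:
  M: [ζ_2]_M − [h]_M − 2·[P]_M − [Δp]_M + [I_A]_M = (-1) − (1) − 2·(1) − (1) + (0) = -5
  L: [ζ_2]_L − [h]_L − 2·[P]_L − [Δp]_L + [I_A]_L = (-1) − (0) − 2·(2) − (-1) + (4) = 0
  T: [ζ_2]_T − [h]_T − 2·[P]_T − [Δp]_T + [I_A]_T = (1) − (-3) − 2·(-3) − (-2) + (0) = 12
  Θ: [ζ_2]_Θ − [h]_Θ − 2·[P]_Θ − [Δp]_Θ + [I_A]_Θ = (2) − (-1) − 2·(0) − (0) + (0) = 3
  N: [ζ_2]_N − [h]_N − 2·[P]_N − [Δp]_N + [I_A]_N = (1) − (0) − 2·(0) − (0) + (0) = 1
Net dimensions [M⁻⁵ T¹² Θ³ N] ≠ [1] — not dimensionless.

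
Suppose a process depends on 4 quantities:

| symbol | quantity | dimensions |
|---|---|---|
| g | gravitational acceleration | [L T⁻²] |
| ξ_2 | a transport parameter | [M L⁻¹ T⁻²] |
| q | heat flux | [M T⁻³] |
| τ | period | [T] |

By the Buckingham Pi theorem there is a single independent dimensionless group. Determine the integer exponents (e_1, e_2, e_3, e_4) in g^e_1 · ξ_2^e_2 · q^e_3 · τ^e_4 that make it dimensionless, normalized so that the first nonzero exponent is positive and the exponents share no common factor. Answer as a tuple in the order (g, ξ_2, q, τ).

M: e_1·(0) + e_2·(1) + e_3·(1) + e_4·(0) = 0
L: e_1·(1) + e_2·(-1) + e_3·(0) + e_4·(0) = 0
T: e_1·(-2) + e_2·(-2) + e_3·(-3) + e_4·(1) = 0
Solving this homogeneous linear system for the smallest-integer solution (first nonzero entry positive) gives (1, 1, -1, 1).

(1, 1, -1, 1)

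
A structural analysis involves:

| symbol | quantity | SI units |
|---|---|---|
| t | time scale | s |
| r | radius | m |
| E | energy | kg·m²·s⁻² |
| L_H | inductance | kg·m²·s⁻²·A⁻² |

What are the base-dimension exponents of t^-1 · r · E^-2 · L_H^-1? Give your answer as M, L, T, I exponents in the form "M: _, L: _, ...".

M: -3, L: -5, T: 5, I: 2

Collect each base-dimension exponent across the product:
  M: −(0) + (0) − 2·(1) − (1) = -3
  L: −(0) + (1) − 2·(2) − (2) = -5
  T: −(1) + (0) − 2·(-2) − (-2) = 5
  I: −(0) + (0) − 2·(0) − (-2) = 2
So the dimensions are [M⁻³ L⁻⁵ T⁵ I²].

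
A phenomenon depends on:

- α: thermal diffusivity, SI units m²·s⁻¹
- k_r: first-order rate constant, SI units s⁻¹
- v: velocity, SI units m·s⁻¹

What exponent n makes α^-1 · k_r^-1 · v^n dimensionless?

Balance the L exponent: (1)·n from v, plus −(2) − (0) = -2 from the rest, must sum to zero.
n − 2 = 0, so n = 2.

2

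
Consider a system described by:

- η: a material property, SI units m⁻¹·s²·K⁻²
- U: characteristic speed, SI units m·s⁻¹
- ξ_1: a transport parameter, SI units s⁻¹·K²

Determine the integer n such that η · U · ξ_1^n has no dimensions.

1

Balance the T exponent: (-1)·n from ξ_1, plus (2) + (-1) = 1 from the rest, must sum to zero.
−n + 1 = 0, so n = 1.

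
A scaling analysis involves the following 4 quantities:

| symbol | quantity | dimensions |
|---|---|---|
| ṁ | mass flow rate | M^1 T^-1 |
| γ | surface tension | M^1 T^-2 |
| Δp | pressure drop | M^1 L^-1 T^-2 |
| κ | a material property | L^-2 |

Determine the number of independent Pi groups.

1

There are 4 variables and 3 base dimensions (M, L, T).
The dimension matrix has rank 3.
Independent dimensionless groups: 4 − 3 = 1.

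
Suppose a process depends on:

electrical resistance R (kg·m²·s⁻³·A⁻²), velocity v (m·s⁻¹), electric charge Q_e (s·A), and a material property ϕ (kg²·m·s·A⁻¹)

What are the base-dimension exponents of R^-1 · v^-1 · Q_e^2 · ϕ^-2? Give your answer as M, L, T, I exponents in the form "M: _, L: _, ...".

Collect each base-dimension exponent across the product:
  M: −(1) − (0) + 2·(0) − 2·(2) = -5
  L: −(2) − (1) + 2·(0) − 2·(1) = -5
  T: −(-3) − (-1) + 2·(1) − 2·(1) = 4
  I: −(-2) − (0) + 2·(1) − 2·(-1) = 6
So the dimensions are [M⁻⁵ L⁻⁵ T⁴ I⁶].

M: -5, L: -5, T: 4, I: 6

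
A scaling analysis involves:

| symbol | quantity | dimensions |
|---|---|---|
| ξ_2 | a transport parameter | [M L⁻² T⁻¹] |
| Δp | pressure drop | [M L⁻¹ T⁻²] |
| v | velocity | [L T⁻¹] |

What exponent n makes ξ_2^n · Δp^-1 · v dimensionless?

Balance the M exponent: (1)·n from ξ_2, plus −(1) + (0) = -1 from the rest, must sum to zero.
n − 1 = 0, so n = 1.

1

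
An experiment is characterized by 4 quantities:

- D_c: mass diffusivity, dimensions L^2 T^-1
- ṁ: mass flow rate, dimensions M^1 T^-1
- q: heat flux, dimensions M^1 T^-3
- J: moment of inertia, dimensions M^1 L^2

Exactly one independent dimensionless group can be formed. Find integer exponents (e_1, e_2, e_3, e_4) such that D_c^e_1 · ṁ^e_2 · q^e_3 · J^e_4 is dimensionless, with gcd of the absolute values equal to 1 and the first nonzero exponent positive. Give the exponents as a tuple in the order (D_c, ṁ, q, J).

(1, 2, -1, -1)

M: e_1·(0) + e_2·(1) + e_3·(1) + e_4·(1) = 0
L: e_1·(2) + e_2·(0) + e_3·(0) + e_4·(2) = 0
T: e_1·(-1) + e_2·(-1) + e_3·(-3) + e_4·(0) = 0
Solving this homogeneous linear system for the smallest-integer solution (first nonzero entry positive) gives (1, 2, -1, -1).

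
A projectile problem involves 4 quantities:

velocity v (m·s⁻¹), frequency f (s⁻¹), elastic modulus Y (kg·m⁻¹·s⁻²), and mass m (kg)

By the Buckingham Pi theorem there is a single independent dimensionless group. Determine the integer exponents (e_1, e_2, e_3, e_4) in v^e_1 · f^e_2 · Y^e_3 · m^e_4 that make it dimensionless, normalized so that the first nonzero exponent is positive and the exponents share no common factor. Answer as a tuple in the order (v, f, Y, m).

(1, -3, 1, -1)

M: e_1·(0) + e_2·(0) + e_3·(1) + e_4·(1) = 0
L: e_1·(1) + e_2·(0) + e_3·(-1) + e_4·(0) = 0
T: e_1·(-1) + e_2·(-1) + e_3·(-2) + e_4·(0) = 0
Solving this homogeneous linear system for the smallest-integer solution (first nonzero entry positive) gives (1, -3, 1, -1).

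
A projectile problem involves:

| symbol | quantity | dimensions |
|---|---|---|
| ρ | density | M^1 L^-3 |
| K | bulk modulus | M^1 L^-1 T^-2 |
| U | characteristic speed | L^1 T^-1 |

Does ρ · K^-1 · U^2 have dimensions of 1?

yes

Sum the exponent of each base dimension across the product:
  M: [ρ]_M − [K]_M + 2·[U]_M = (1) − (1) + 2·(0) = 0
  L: [ρ]_L − [K]_L + 2·[U]_L = (-3) − (-1) + 2·(1) = 0
  T: [ρ]_T − [K]_T + 2·[U]_T = (0) − (-2) + 2·(-1) = 0
All base exponents vanish — dimensionless.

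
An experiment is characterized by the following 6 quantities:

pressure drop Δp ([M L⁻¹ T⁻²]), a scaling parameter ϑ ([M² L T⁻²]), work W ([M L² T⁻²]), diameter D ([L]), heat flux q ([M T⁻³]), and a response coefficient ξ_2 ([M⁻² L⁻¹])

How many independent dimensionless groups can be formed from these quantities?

There are 6 variables and 3 base dimensions (M, L, T).
The dimension matrix has rank 3.
Independent dimensionless groups: 6 − 3 = 3.

3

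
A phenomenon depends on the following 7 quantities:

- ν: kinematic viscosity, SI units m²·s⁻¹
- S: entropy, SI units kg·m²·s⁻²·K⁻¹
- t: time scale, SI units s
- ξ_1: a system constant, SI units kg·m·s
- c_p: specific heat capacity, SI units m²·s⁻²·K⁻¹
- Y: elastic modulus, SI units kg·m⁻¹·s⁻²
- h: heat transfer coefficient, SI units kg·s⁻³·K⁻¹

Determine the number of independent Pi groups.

3

There are 7 variables and 4 base dimensions (M, L, T, Θ).
The dimension matrix has rank 4.
Independent dimensionless groups: 7 − 4 = 3.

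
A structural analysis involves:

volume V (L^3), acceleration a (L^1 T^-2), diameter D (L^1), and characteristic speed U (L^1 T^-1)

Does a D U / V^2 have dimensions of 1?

Sum the exponent of each base dimension across the product:
  L: −2·[V]_L + [a]_L + [D]_L + [U]_L = −2·(3) + (1) + (1) + (1) = -3
  T: −2·[V]_T + [a]_T + [D]_T + [U]_T = −2·(0) + (-2) + (0) + (-1) = -3
Net dimensions [L⁻³ T⁻³] ≠ [1] — not dimensionless.

no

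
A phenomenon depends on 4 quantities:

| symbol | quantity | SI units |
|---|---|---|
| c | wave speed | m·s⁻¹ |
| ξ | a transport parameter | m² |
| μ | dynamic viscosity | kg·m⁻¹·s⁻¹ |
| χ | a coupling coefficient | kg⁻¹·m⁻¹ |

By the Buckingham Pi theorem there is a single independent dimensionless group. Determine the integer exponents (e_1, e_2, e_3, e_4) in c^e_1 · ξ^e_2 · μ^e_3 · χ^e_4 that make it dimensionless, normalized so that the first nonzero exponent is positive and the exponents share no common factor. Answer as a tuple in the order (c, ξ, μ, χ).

(2, -3, -2, -2)

M: e_1·(0) + e_2·(0) + e_3·(1) + e_4·(-1) = 0
L: e_1·(1) + e_2·(2) + e_3·(-1) + e_4·(-1) = 0
T: e_1·(-1) + e_2·(0) + e_3·(-1) + e_4·(0) = 0
Solving this homogeneous linear system for the smallest-integer solution (first nonzero entry positive) gives (2, -3, -2, -2).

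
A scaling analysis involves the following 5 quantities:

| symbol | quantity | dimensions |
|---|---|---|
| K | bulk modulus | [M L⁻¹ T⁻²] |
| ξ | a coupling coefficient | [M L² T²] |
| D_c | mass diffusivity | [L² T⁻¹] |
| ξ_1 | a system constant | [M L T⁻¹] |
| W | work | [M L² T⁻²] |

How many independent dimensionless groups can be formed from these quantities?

There are 5 variables and 3 base dimensions (M, L, T).
The dimension matrix has rank 3.
Independent dimensionless groups: 5 − 3 = 2.

2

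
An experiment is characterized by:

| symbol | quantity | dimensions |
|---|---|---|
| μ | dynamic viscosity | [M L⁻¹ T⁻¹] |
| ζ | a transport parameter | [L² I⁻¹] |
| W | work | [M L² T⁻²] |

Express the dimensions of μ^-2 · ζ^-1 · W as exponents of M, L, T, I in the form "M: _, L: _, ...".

M: -1, L: 2, T: 0, I: 1

Collect each base-dimension exponent across the product:
  M: −2·(1) − (0) + (1) = -1
  L: −2·(-1) − (2) + (2) = 2
  T: −2·(-1) − (0) + (-2) = 0
  I: −2·(0) − (-1) + (0) = 1
So the dimensions are [M⁻¹ L² I].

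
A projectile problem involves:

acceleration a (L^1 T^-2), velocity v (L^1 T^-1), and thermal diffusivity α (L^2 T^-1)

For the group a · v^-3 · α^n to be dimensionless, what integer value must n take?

1

Balance the L exponent: (2)·n from α, plus (1) − 3·(1) = -2 from the rest, must sum to zero.
2n − 2 = 0, so n = 1.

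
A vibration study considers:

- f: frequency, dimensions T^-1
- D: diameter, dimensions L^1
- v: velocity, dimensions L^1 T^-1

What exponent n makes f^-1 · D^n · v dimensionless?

Balance the L exponent: (1)·n from D, plus −(0) + (1) = 1 from the rest, must sum to zero.
n + 1 = 0, so n = -1.

-1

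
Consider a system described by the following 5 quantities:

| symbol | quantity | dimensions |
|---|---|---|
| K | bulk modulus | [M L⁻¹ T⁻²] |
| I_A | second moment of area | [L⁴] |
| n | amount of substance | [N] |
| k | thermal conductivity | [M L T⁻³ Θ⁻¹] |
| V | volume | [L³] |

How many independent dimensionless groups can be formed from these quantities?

There are 5 variables and 5 base dimensions (M, L, T, Θ, N).
The dimension matrix has rank 4 (less than 5: the dimension vectors are linearly dependent).
Independent dimensionless groups: 5 − 4 = 1.

1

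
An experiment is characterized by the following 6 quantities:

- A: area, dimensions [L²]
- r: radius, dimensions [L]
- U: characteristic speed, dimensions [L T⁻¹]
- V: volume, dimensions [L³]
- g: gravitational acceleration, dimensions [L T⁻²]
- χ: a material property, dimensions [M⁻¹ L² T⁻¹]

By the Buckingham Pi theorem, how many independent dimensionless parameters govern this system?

3

There are 6 variables and 3 base dimensions (M, L, T).
The dimension matrix has rank 3.
Independent dimensionless groups: 6 − 3 = 3.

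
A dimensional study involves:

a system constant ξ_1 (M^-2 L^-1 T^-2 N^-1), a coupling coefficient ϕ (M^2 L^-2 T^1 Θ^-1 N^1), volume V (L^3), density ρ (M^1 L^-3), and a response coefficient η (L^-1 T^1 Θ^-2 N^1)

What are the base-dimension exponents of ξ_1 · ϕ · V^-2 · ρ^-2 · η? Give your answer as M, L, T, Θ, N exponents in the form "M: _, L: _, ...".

Collect each base-dimension exponent across the product:
  M: (-2) + (2) − 2·(0) − 2·(1) + (0) = -2
  L: (-1) + (-2) − 2·(3) − 2·(-3) + (-1) = -4
  T: (-2) + (1) − 2·(0) − 2·(0) + (1) = 0
  Θ: (0) + (-1) − 2·(0) − 2·(0) + (-2) = -3
  N: (-1) + (1) − 2·(0) − 2·(0) + (1) = 1
So the dimensions are [M⁻² L⁻⁴ Θ⁻³ N].

M: -2, L: -4, T: 0, Θ: -3, N: 1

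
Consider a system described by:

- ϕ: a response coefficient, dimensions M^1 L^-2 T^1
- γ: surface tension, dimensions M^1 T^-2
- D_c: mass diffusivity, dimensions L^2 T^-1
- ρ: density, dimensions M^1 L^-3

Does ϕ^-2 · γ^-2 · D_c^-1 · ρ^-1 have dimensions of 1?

no

Sum the exponent of each base dimension across the product:
  M: −2·[ϕ]_M − 2·[γ]_M − [D_c]_M − [ρ]_M = −2·(1) − 2·(1) − (0) − (1) = -5
  L: −2·[ϕ]_L − 2·[γ]_L − [D_c]_L − [ρ]_L = −2·(-2) − 2·(0) − (2) − (-3) = 5
  T: −2·[ϕ]_T − 2·[γ]_T − [D_c]_T − [ρ]_T = −2·(1) − 2·(-2) − (-1) − (0) = 3
Net dimensions [M⁻⁵ L⁵ T³] ≠ [1] — not dimensionless.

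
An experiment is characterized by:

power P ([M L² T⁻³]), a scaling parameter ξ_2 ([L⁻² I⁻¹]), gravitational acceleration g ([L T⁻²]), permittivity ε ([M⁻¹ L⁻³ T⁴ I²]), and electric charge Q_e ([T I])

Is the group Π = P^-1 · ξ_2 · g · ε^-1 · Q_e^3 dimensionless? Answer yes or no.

yes

Sum the exponent of each base dimension across the product:
  M: −[P]_M + [ξ_2]_M + [g]_M − [ε]_M + 3·[Q_e]_M = −(1) + (0) + (0) − (-1) + 3·(0) = 0
  L: −[P]_L + [ξ_2]_L + [g]_L − [ε]_L + 3·[Q_e]_L = −(2) + (-2) + (1) − (-3) + 3·(0) = 0
  T: −[P]_T + [ξ_2]_T + [g]_T − [ε]_T + 3·[Q_e]_T = −(-3) + (0) + (-2) − (4) + 3·(1) = 0
  I: −[P]_I + [ξ_2]_I + [g]_I − [ε]_I + 3·[Q_e]_I = −(0) + (-1) + (0) − (2) + 3·(1) = 0
All base exponents vanish — dimensionless.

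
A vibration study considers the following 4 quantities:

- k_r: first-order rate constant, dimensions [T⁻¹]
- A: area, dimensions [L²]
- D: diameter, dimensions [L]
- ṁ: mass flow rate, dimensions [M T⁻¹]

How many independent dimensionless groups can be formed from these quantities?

There are 4 variables and 3 base dimensions (M, L, T).
The dimension matrix has rank 3.
Independent dimensionless groups: 4 − 3 = 1.

1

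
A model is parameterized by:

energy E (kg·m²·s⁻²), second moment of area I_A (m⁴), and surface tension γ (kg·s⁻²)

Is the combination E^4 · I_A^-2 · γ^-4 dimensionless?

yes

Sum the exponent of each base dimension across the product:
  M: 4·[E]_M − 2·[I_A]_M − 4·[γ]_M = 4·(1) − 2·(0) − 4·(1) = 0
  L: 4·[E]_L − 2·[I_A]_L − 4·[γ]_L = 4·(2) − 2·(4) − 4·(0) = 0
  T: 4·[E]_T − 2·[I_A]_T − 4·[γ]_T = 4·(-2) − 2·(0) − 4·(-2) = 0
  I: 4·[E]_I − 2·[I_A]_I − 4·[γ]_I = 4·(0) − 2·(0) − 4·(0) = 0
All base exponents vanish — dimensionless.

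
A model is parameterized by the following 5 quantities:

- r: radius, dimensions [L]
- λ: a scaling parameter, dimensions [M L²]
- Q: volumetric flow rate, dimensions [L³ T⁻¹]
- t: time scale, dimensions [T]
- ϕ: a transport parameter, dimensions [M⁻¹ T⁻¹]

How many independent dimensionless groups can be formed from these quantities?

There are 5 variables and 3 base dimensions (M, L, T).
The dimension matrix has rank 3.
Independent dimensionless groups: 5 − 3 = 2.

2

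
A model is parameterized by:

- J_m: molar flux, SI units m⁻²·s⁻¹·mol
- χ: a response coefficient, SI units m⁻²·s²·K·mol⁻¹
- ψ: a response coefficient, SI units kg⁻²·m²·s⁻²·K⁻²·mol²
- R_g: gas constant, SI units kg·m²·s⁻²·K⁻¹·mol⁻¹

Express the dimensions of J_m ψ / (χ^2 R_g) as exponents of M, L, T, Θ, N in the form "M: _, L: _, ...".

M: -3, L: 2, T: -5, Θ: -3, N: 6

Collect each base-dimension exponent across the product:
  M: (0) − 2·(0) + (-2) − (1) = -3
  L: (-2) − 2·(-2) + (2) − (2) = 2
  T: (-1) − 2·(2) + (-2) − (-2) = -5
  Θ: (0) − 2·(1) + (-2) − (-1) = -3
  N: (1) − 2·(-1) + (2) − (-1) = 6
So the dimensions are [M⁻³ L² T⁻⁵ Θ⁻³ N⁶].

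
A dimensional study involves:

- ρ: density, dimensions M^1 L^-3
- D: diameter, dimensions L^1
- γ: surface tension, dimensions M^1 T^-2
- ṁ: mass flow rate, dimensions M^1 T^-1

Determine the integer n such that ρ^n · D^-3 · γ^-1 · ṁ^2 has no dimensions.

-1

Balance the M exponent: (1)·n from ρ, plus −3·(0) − (1) + 2·(1) = 1 from the rest, must sum to zero.
n + 1 = 0, so n = -1.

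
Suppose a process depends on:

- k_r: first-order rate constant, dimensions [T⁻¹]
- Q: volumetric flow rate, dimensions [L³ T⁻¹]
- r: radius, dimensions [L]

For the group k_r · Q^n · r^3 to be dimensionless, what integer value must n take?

Balance the L exponent: (3)·n from Q, plus (0) + 3·(1) = 3 from the rest, must sum to zero.
3n + 3 = 0, so n = -1.

-1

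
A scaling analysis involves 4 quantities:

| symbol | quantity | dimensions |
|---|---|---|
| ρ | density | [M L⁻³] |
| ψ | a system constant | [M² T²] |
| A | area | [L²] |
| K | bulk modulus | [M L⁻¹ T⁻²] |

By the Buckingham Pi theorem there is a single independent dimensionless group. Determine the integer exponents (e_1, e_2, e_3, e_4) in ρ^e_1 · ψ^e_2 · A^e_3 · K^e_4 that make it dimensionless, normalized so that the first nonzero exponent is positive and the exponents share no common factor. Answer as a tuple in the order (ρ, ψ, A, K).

M: e_1·(1) + e_2·(2) + e_3·(0) + e_4·(1) = 0
L: e_1·(-3) + e_2·(0) + e_3·(2) + e_4·(-1) = 0
T: e_1·(0) + e_2·(2) + e_3·(0) + e_4·(-2) = 0
Solving this homogeneous linear system for the smallest-integer solution (first nonzero entry positive) gives (3, -1, 4, -1).

(3, -1, 4, -1)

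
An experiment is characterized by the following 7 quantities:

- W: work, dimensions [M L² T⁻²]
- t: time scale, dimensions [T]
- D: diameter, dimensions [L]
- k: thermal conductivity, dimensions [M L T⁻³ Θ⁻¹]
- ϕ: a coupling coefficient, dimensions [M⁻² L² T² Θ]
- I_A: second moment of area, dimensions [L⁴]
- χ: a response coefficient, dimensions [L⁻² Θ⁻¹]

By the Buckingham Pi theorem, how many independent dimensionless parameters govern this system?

There are 7 variables and 4 base dimensions (M, L, T, Θ).
The dimension matrix has rank 4.
Independent dimensionless groups: 7 − 4 = 3.

3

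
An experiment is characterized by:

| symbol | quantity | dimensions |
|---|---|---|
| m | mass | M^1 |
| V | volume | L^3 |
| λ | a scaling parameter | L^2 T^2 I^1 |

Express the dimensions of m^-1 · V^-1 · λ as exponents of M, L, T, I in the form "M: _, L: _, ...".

Collect each base-dimension exponent across the product:
  M: −(1) − (0) + (0) = -1
  L: −(0) − (3) + (2) = -1
  T: −(0) − (0) + (2) = 2
  I: −(0) − (0) + (1) = 1
So the dimensions are [M⁻¹ L⁻¹ T² I].

M: -1, L: -1, T: 2, I: 1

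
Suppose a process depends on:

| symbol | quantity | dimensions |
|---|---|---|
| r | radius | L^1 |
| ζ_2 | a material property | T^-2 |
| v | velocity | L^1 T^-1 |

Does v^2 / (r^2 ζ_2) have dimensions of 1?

Sum the exponent of each base dimension across the product:
  L: −2·[r]_L − [ζ_2]_L + 2·[v]_L = −2·(1) − (0) + 2·(1) = 0
  T: −2·[r]_T − [ζ_2]_T + 2·[v]_T = −2·(0) − (-2) + 2·(-1) = 0
All base exponents vanish — dimensionless.

yes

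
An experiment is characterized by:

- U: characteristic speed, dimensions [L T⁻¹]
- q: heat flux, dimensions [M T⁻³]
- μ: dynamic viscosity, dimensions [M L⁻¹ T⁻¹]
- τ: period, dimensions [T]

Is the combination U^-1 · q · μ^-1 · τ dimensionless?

yes

Sum the exponent of each base dimension across the product:
  M: −[U]_M + [q]_M − [μ]_M + [τ]_M = −(0) + (1) − (1) + (0) = 0
  L: −[U]_L + [q]_L − [μ]_L + [τ]_L = −(1) + (0) − (-1) + (0) = 0
  T: −[U]_T + [q]_T − [μ]_T + [τ]_T = −(-1) + (-3) − (-1) + (1) = 0
  N: −[U]_N + [q]_N − [μ]_N + [τ]_N = −(0) + (0) − (0) + (0) = 0
All base exponents vanish — dimensionless.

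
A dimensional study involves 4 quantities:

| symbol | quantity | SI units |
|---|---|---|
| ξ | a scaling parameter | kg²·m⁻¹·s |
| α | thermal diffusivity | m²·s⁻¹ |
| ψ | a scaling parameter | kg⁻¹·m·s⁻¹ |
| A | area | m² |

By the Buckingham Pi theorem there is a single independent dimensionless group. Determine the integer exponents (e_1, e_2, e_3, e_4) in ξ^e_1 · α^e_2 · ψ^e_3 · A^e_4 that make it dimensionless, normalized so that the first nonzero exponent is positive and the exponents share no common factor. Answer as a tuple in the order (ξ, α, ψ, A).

M: e_1·(2) + e_2·(0) + e_3·(-1) + e_4·(0) = 0
L: e_1·(-1) + e_2·(2) + e_3·(1) + e_4·(2) = 0
T: e_1·(1) + e_2·(-1) + e_3·(-1) + e_4·(0) = 0
Solving this homogeneous linear system for the smallest-integer solution (first nonzero entry positive) gives (2, -2, 4, 1).

(2, -2, 4, 1)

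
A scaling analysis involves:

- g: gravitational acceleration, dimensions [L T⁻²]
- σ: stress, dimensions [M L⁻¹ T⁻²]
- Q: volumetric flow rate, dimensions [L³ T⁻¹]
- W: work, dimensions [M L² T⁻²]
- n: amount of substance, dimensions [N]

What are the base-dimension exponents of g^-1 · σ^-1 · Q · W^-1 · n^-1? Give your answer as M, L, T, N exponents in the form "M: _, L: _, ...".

M: -2, L: 1, T: 5, N: -1

Collect each base-dimension exponent across the product:
  M: −(0) − (1) + (0) − (1) − (0) = -2
  L: −(1) − (-1) + (3) − (2) − (0) = 1
  T: −(-2) − (-2) + (-1) − (-2) − (0) = 5
  N: −(0) − (0) + (0) − (0) − (1) = -1
So the dimensions are [M⁻² L T⁵ N⁻¹].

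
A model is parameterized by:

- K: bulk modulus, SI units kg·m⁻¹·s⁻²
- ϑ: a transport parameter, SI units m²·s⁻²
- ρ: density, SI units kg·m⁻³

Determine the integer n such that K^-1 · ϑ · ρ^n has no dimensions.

1

Balance the M exponent: (1)·n from ρ, plus −(1) + (0) = -1 from the rest, must sum to zero.
n − 1 = 0, so n = 1.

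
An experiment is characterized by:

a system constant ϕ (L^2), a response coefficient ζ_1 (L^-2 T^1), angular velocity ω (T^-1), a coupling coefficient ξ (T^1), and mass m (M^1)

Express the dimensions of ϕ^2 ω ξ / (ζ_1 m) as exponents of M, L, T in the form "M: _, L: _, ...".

M: -1, L: 6, T: -1

Collect each base-dimension exponent across the product:
  M: 2·(0) − (0) + (0) + (0) − (1) = -1
  L: 2·(2) − (-2) + (0) + (0) − (0) = 6
  T: 2·(0) − (1) + (-1) + (1) − (0) = -1
So the dimensions are [M⁻¹ L⁶ T⁻¹].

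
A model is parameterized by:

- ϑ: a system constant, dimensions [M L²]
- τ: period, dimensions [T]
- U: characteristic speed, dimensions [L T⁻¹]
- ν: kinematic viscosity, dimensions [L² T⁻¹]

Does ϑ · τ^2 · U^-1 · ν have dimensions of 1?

Sum the exponent of each base dimension across the product:
  M: [ϑ]_M + 2·[τ]_M − [U]_M + [ν]_M = (1) + 2·(0) − (0) + (0) = 1
  L: [ϑ]_L + 2·[τ]_L − [U]_L + [ν]_L = (2) + 2·(0) − (1) + (2) = 3
  T: [ϑ]_T + 2·[τ]_T − [U]_T + [ν]_T = (0) + 2·(1) − (-1) + (-1) = 2
Net dimensions [M L³ T²] ≠ [1] — not dimensionless.

no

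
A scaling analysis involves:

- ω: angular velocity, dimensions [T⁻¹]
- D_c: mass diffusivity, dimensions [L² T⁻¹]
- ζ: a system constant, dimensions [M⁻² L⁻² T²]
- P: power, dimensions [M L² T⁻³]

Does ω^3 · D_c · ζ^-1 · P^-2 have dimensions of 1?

yes

Sum the exponent of each base dimension across the product:
  M: 3·[ω]_M + [D_c]_M − [ζ]_M − 2·[P]_M = 3·(0) + (0) − (-2) − 2·(1) = 0
  L: 3·[ω]_L + [D_c]_L − [ζ]_L − 2·[P]_L = 3·(0) + (2) − (-2) − 2·(2) = 0
  T: 3·[ω]_T + [D_c]_T − [ζ]_T − 2·[P]_T = 3·(-1) + (-1) − (2) − 2·(-3) = 0
All base exponents vanish — dimensionless.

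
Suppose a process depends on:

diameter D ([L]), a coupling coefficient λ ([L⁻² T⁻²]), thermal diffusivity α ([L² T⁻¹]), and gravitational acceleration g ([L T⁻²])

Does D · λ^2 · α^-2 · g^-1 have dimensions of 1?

no

Sum the exponent of each base dimension across the product:
  L: [D]_L + 2·[λ]_L − 2·[α]_L − [g]_L = (1) + 2·(-2) − 2·(2) − (1) = -8
  T: [D]_T + 2·[λ]_T − 2·[α]_T − [g]_T = (0) + 2·(-2) − 2·(-1) − (-2) = 0
Net dimensions [L⁻⁸] ≠ [1] — not dimensionless.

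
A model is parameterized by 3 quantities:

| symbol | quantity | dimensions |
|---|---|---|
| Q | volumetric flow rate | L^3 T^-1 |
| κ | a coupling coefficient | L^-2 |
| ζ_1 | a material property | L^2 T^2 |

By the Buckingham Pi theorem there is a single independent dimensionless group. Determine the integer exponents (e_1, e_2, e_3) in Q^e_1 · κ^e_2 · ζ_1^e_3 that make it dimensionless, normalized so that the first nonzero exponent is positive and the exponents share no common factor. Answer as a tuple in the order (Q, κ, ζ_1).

L: e_1·(3) + e_2·(-2) + e_3·(2) = 0
T: e_1·(-1) + e_2·(0) + e_3·(2) = 0
Solving this homogeneous linear system for the smallest-integer solution (first nonzero entry positive) gives (2, 4, 1).

(2, 4, 1)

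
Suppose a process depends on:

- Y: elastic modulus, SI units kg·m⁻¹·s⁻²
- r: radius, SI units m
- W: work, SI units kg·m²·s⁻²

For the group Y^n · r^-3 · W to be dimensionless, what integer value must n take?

Balance the M exponent: (1)·n from Y, plus −3·(0) + (1) = 1 from the rest, must sum to zero.
n + 1 = 0, so n = -1.

-1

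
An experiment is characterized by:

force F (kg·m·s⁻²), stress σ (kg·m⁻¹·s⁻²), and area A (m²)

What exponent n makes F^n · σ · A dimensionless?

Balance the M exponent: (1)·n from F, plus (1) + (0) = 1 from the rest, must sum to zero.
n + 1 = 0, so n = -1.

-1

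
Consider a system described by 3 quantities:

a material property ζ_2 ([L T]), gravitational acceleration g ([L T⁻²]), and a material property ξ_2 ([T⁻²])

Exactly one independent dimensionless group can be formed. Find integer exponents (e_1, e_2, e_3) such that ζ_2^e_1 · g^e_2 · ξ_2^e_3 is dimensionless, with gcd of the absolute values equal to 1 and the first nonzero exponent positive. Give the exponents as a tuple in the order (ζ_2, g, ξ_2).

L: e_1·(1) + e_2·(1) + e_3·(0) = 0
T: e_1·(1) + e_2·(-2) + e_3·(-2) = 0
Solving this homogeneous linear system for the smallest-integer solution (first nonzero entry positive) gives (2, -2, 3).

(2, -2, 3)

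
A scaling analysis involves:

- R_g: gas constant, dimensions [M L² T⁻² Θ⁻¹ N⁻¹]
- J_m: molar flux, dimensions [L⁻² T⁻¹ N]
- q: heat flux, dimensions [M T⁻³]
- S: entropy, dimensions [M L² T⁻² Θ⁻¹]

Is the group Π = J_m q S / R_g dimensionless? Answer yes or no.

Sum the exponent of each base dimension across the product:
  M: −[R_g]_M + [J_m]_M + [q]_M + [S]_M = −(1) + (0) + (1) + (1) = 1
  L: −[R_g]_L + [J_m]_L + [q]_L + [S]_L = −(2) + (-2) + (0) + (2) = -2
  T: −[R_g]_T + [J_m]_T + [q]_T + [S]_T = −(-2) + (-1) + (-3) + (-2) = -4
  Θ: −[R_g]_Θ + [J_m]_Θ + [q]_Θ + [S]_Θ = −(-1) + (0) + (0) + (-1) = 0
  N: −[R_g]_N + [J_m]_N + [q]_N + [S]_N = −(-1) + (1) + (0) + (0) = 2
Net dimensions [M L⁻² T⁻⁴ N²] ≠ [1] — not dimensionless.

no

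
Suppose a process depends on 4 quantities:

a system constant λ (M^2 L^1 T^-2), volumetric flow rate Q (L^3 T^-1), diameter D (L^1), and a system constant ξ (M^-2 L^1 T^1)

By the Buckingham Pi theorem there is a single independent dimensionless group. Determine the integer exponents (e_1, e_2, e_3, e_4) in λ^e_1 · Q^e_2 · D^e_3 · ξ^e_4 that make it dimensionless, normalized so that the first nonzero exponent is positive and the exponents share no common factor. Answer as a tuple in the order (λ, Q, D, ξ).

M: e_1·(2) + e_2·(0) + e_3·(0) + e_4·(-2) = 0
L: e_1·(1) + e_2·(3) + e_3·(1) + e_4·(1) = 0
T: e_1·(-2) + e_2·(-1) + e_3·(0) + e_4·(1) = 0
Solving this homogeneous linear system for the smallest-integer solution (first nonzero entry positive) gives (1, -1, 1, 1).

(1, -1, 1, 1)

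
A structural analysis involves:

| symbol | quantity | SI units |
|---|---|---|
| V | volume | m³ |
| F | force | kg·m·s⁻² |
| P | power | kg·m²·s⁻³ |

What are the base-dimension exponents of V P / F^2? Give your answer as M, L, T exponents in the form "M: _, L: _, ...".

M: -1, L: 3, T: 1

Collect each base-dimension exponent across the product:
  M: (0) − 2·(1) + (1) = -1
  L: (3) − 2·(1) + (2) = 3
  T: (0) − 2·(-2) + (-3) = 1
So the dimensions are [M⁻¹ L³ T].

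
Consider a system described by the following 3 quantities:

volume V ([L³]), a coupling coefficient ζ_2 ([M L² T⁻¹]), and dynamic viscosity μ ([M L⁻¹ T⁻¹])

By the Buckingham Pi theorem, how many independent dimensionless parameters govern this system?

There are 3 variables and 3 base dimensions (M, L, T).
The dimension matrix has rank 2 (less than 3: the dimension vectors are linearly dependent).
Independent dimensionless groups: 3 − 2 = 1.

1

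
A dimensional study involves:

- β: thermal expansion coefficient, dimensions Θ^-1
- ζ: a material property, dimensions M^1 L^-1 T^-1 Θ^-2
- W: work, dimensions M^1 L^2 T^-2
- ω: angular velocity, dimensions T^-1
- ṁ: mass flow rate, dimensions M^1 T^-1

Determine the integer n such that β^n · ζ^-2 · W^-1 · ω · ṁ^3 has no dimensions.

Balance the Θ exponent: (-1)·n from β, plus −2·(-2) − (0) + (0) + 3·(0) = 4 from the rest, must sum to zero.
−n + 4 = 0, so n = 4.

4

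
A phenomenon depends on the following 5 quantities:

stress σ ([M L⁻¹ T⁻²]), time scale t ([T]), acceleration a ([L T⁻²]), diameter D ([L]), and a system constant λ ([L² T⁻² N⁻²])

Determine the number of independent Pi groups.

1

There are 5 variables and 4 base dimensions (M, L, T, N).
The dimension matrix has rank 4.
Independent dimensionless groups: 5 − 4 = 1.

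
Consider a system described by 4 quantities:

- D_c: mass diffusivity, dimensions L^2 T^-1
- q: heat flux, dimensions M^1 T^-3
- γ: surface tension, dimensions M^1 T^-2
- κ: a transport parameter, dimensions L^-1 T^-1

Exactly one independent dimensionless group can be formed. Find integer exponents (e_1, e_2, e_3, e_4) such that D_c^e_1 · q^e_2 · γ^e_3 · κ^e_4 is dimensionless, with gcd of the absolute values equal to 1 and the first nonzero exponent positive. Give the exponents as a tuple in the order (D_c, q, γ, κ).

M: e_1·(0) + e_2·(1) + e_3·(1) + e_4·(0) = 0
L: e_1·(2) + e_2·(0) + e_3·(0) + e_4·(-1) = 0
T: e_1·(-1) + e_2·(-3) + e_3·(-2) + e_4·(-1) = 0
Solving this homogeneous linear system for the smallest-integer solution (first nonzero entry positive) gives (1, -3, 3, 2).

(1, -3, 3, 2)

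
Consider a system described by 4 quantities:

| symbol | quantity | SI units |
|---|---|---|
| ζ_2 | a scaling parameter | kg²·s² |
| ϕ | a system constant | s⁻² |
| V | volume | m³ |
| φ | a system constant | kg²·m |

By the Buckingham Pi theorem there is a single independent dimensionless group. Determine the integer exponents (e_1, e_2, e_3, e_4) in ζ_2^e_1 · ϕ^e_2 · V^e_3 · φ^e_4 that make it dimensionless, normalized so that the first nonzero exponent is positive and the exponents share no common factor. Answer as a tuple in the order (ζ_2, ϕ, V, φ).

M: e_1·(2) + e_2·(0) + e_3·(0) + e_4·(2) = 0
L: e_1·(0) + e_2·(0) + e_3·(3) + e_4·(1) = 0
T: e_1·(2) + e_2·(-2) + e_3·(0) + e_4·(0) = 0
Solving this homogeneous linear system for the smallest-integer solution (first nonzero entry positive) gives (3, 3, 1, -3).

(3, 3, 1, -3)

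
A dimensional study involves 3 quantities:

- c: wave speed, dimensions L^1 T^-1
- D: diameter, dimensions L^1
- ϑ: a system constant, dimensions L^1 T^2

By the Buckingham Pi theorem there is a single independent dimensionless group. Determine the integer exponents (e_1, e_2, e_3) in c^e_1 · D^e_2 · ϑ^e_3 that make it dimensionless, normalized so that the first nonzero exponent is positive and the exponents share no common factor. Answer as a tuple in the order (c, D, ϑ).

(2, -3, 1)

L: e_1·(1) + e_2·(1) + e_3·(1) = 0
T: e_1·(-1) + e_2·(0) + e_3·(2) = 0
Solving this homogeneous linear system for the smallest-integer solution (first nonzero entry positive) gives (2, -3, 1).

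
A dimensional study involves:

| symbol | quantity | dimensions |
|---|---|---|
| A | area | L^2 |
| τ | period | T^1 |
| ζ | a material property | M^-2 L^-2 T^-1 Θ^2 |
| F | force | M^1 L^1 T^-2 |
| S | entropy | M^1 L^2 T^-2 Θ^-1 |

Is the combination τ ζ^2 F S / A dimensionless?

no

Sum the exponent of each base dimension across the product:
  M: −[A]_M + [τ]_M + 2·[ζ]_M + [F]_M + [S]_M = −(0) + (0) + 2·(-2) + (1) + (1) = -2
  L: −[A]_L + [τ]_L + 2·[ζ]_L + [F]_L + [S]_L = −(2) + (0) + 2·(-2) + (1) + (2) = -3
  T: −[A]_T + [τ]_T + 2·[ζ]_T + [F]_T + [S]_T = −(0) + (1) + 2·(-1) + (-2) + (-2) = -5
  Θ: −[A]_Θ + [τ]_Θ + 2·[ζ]_Θ + [F]_Θ + [S]_Θ = −(0) + (0) + 2·(2) + (0) + (-1) = 3
Net dimensions [M⁻² L⁻³ T⁻⁵ Θ³] ≠ [1] — not dimensionless.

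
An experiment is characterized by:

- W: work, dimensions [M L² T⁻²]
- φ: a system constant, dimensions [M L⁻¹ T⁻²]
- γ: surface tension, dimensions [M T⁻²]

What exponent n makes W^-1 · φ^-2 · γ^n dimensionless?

Balance the M exponent: (1)·n from γ, plus −(1) − 2·(1) = -3 from the rest, must sum to zero.
n − 3 = 0, so n = 3.

3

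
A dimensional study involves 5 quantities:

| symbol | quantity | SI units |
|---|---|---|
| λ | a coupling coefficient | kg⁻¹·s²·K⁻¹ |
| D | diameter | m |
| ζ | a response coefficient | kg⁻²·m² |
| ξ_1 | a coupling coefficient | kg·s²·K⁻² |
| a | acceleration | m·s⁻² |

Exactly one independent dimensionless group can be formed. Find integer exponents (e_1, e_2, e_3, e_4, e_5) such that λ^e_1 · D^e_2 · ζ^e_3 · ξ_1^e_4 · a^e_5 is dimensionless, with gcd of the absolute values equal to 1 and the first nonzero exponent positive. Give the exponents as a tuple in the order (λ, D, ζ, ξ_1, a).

M: e_1·(-1) + e_2·(0) + e_3·(-2) + e_4·(1) + e_5·(0) = 0
L: e_1·(0) + e_2·(1) + e_3·(2) + e_4·(0) + e_5·(1) = 0
T: e_1·(2) + e_2·(0) + e_3·(0) + e_4·(2) + e_5·(-2) = 0
Θ: e_1·(-1) + e_2·(0) + e_3·(0) + e_4·(-2) + e_5·(0) = 0
Solving this homogeneous linear system for the smallest-integer solution (first nonzero entry positive) gives (4, 4, -3, -2, 2).

(4, 4, -3, -2, 2)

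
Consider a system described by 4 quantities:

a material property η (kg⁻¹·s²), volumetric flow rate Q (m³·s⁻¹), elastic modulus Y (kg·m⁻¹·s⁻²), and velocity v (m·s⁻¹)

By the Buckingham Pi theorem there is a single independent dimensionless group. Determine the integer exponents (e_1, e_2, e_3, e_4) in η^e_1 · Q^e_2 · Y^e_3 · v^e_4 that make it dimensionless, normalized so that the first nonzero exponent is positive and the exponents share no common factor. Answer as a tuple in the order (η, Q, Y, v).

(2, 1, 2, -1)

M: e_1·(-1) + e_2·(0) + e_3·(1) + e_4·(0) = 0
L: e_1·(0) + e_2·(3) + e_3·(-1) + e_4·(1) = 0
T: e_1·(2) + e_2·(-1) + e_3·(-2) + e_4·(-1) = 0
Solving this homogeneous linear system for the smallest-integer solution (first nonzero entry positive) gives (2, 1, 2, -1).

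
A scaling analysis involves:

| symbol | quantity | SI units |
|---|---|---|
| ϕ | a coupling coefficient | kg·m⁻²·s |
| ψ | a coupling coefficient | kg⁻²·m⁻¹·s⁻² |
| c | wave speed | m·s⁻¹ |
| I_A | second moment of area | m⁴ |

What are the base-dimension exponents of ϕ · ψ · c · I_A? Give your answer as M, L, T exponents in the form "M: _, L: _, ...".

Collect each base-dimension exponent across the product:
  M: (1) + (-2) + (0) + (0) = -1
  L: (-2) + (-1) + (1) + (4) = 2
  T: (1) + (-2) + (-1) + (0) = -2
So the dimensions are [M⁻¹ L² T⁻²].

M: -1, L: 2, T: -2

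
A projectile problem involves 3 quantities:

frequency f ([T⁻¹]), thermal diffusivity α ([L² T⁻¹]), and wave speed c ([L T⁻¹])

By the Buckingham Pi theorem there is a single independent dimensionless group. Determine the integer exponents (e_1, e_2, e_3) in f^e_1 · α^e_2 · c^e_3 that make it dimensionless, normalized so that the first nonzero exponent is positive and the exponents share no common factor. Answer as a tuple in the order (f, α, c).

(1, 1, -2)

L: e_1·(0) + e_2·(2) + e_3·(1) = 0
T: e_1·(-1) + e_2·(-1) + e_3·(-1) = 0
Solving this homogeneous linear system for the smallest-integer solution (first nonzero entry positive) gives (1, 1, -2).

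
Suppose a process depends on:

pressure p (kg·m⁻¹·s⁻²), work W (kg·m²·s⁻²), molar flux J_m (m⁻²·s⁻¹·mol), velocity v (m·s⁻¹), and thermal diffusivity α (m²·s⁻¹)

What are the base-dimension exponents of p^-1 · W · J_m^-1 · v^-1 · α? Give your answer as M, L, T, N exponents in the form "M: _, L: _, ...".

M: 0, L: 6, T: 1, N: -1

Collect each base-dimension exponent across the product:
  M: −(1) + (1) − (0) − (0) + (0) = 0
  L: −(-1) + (2) − (-2) − (1) + (2) = 6
  T: −(-2) + (-2) − (-1) − (-1) + (-1) = 1
  N: −(0) + (0) − (1) − (0) + (0) = -1
So the dimensions are [L⁶ T N⁻¹].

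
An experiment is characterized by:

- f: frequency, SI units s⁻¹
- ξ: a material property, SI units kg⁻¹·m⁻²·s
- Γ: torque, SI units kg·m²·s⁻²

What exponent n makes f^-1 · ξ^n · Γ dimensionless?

Balance the M exponent: (-1)·n from ξ, plus −(0) + (1) = 1 from the rest, must sum to zero.
−n + 1 = 0, so n = 1.

1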